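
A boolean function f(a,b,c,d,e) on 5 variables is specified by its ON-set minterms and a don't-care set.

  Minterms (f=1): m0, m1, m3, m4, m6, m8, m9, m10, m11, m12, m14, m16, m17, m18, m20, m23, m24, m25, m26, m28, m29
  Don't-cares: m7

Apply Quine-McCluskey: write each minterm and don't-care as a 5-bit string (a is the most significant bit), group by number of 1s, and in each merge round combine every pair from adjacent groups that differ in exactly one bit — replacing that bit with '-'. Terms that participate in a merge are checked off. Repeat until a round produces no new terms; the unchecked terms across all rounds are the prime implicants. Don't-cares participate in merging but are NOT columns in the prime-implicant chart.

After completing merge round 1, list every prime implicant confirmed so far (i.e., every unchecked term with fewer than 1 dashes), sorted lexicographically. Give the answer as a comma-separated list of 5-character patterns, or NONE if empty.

NONE

Round 0: 00000✓ 00001✓ 00011✓ 00100✓ 00110✓ 00111✓ 01000✓ 01001✓ 01010✓ 01011✓ 01100✓ 01110✓ 10000✓ 10001✓ 10010✓ 10100✓ 10111✓ 11000✓ 11001✓ 11010✓ 11100✓ 11101✓
Round 1: -0000✓ -0001✓ -0100✓ -0111 -1000✓ -1001✓ -1010✓ -1100✓ 0-000✓ 0-001✓ 0-011✓ 0-100✓ 0-110✓ 00-00✓ 00-11 000-1✓ 0000-✓ 001-0✓ 0011- 01-00✓ 01-10✓ 010-0✓ 010-1✓ 0100-✓ 0101-✓ 011-0✓ 1-000✓ 1-001✓ 1-010✓ 1-100✓ 10-00✓ 100-0✓ 1000-✓ 11-00✓ 11-01✓ 110-0✓ 1100-✓ 1110-✓
Round 2: --000✓ --001✓ --100✓ -0-00✓ -000-✓ -1-00✓ -10-0 -100-✓ 0--00✓ 0-0-1 0-00-✓ 0-1-0 01--0 010-- 1--00✓ 1-0-0 1-00-✓ 11-0-
Round 3: ---00 --00-
PIs = {---00, --00-, -0111, -10-0, 0-0-1, 0-1-0, 00-11, 0011-, 01--0, 010--, 1-0-0, 11-0-}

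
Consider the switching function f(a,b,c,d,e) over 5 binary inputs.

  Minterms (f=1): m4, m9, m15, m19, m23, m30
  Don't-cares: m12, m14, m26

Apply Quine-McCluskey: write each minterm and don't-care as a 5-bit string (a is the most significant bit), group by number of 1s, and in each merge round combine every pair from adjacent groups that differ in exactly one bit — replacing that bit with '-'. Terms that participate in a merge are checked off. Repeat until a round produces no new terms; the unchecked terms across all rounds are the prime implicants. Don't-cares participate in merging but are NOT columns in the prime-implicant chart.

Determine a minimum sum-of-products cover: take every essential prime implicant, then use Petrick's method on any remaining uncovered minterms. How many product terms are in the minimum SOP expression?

Round 0: 00100✓ 01001 01100✓ 01110✓ 01111✓ 10011✓ 10111✓ 11010✓ 11110✓
Round 1: -1110 0-100 011-0 0111- 10-11 11-10
PIs = {-1110, 0-100, 01001, 011-0, 0111-, 10-11, 11-10}
Coverage chart:
  m4: 0-100 ←essential
  m9: 01001 ←essential
  m15: 0111- ←essential
  m19: 10-11 ←essential
  m23: 10-11 ←essential
  m30: -1110,11-10
Essential: 0-100, 01001, 0111-, 10-11
Petrick residual → -1110
Min cover (5 terms): bcde' + a'cd'e' + a'bc'd'e + a'bcd + ab'de

5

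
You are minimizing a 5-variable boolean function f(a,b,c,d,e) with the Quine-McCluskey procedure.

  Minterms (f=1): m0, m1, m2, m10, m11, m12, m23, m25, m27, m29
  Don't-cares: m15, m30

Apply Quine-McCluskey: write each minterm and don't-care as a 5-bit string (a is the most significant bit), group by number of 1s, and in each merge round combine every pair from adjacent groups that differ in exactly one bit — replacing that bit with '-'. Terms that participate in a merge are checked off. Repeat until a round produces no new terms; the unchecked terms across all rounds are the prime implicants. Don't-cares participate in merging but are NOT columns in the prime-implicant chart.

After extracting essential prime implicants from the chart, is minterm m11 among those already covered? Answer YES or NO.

NO

size-2^0 implicants → 00000(✓)  00001(✓)  00010(✓)  01010(✓)  01011(✓)  01100  01111(✓)  10111  11001(✓)  11011(✓)  11101(✓)  11110
size-2^1 implicants → -1011  0-010  000-0  0000-  01-11  0101-  11-01  110-1
Unchecked terms (primes): -1011, 0-010, 000-0, 0000-, 01-11, 0101-, 01100, 10111, 11-01, 110-1, 11110
Minterm coverage:
  m0 ⊆ 000-0,0000-
  m1 ⊆ 0000- [E]
  m2 ⊆ 0-010,000-0
  m10 ⊆ 0-010,0101-
  m11 ⊆ -1011,01-11,0101-
  m12 ⊆ 01100 [E]
  m23 ⊆ 10111 [E]
  m25 ⊆ 11-01,110-1
  m27 ⊆ -1011,110-1
  m29 ⊆ 11-01 [E]
E = {0000-, 01100, 10111, 11-01}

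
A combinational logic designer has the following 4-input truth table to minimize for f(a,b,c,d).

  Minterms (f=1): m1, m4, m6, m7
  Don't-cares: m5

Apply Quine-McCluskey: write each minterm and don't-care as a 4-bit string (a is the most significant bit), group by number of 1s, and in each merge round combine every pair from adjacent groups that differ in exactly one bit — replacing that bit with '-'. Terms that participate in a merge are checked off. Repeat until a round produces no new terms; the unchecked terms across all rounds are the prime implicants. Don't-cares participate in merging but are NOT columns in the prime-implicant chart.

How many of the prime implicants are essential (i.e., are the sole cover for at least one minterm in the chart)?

2

[col 0] 0001*, 0100*, 0101*, 0110*, 0111*
[col 1] 0-01, 01-0*, 01-1*, 010-*, 011-*
[col 2] 01--
Prime implicants: 0-01, 01--
PI chart (minterm → PIs covering it):
  1 | 0-01  (sole → essential)
  4 | 01--  (sole → essential)
  6 | 01--  (sole → essential)
  7 | 01--  (sole → essential)
Essential prime implicants: 0-01, 01--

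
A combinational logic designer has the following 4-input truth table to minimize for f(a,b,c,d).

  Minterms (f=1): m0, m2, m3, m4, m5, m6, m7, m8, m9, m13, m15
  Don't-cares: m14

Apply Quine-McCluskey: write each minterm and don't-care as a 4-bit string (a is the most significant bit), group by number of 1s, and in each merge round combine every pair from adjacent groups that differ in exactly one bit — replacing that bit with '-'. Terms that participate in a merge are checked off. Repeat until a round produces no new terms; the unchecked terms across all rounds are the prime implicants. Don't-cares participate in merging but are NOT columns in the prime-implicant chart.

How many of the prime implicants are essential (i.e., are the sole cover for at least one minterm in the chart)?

Round 0: 0000✓ 0010✓ 0011✓ 0100✓ 0101✓ 0110✓ 0111✓ 1000✓ 1001✓ 1101✓ 1110✓ 1111✓
Round 1: -000 -101✓ -110✓ -111✓ 0-00✓ 0-10✓ 0-11✓ 00-0✓ 001-✓ 01-0✓ 01-1✓ 010-✓ 011-✓ 1-01 100- 11-1✓ 111-✓
Round 2: -1-1 -11- 0--0 0-1- 01--
PIs = {-000, -1-1, -11-, 0--0, 0-1-, 01--, 1-01, 100-}
Coverage chart:
  m0: -000,0--0
  m2: 0--0,0-1-
  m3: 0-1- ←essential
  m4: 0--0,01--
  m5: -1-1,01--
  m6: -11-,0--0,0-1-,01--
  m7: -1-1,-11-,0-1-,01--
  m8: -000,100-
  m9: 1-01,100-
  m13: -1-1,1-01
  m15: -1-1,-11-
Essential: 0-1-

1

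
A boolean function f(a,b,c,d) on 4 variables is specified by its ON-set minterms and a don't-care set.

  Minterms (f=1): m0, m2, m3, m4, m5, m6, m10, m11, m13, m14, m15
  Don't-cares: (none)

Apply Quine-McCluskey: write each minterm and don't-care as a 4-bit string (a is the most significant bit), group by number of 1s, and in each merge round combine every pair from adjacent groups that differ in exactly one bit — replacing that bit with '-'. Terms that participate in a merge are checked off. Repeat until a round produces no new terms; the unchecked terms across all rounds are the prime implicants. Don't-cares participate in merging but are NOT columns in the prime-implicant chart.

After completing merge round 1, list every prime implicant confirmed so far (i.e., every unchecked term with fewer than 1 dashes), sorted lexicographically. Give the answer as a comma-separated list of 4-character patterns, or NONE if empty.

Round 0: 0000✓ 0010✓ 0011✓ 0100✓ 0101✓ 0110✓ 1010✓ 1011✓ 1101✓ 1110✓ 1111✓
Round 1: -010✓ -011✓ -101 -110✓ 0-00✓ 0-10✓ 00-0✓ 001-✓ 01-0✓ 010- 1-10✓ 1-11✓ 101-✓ 11-1 111-✓
Round 2: --10 -01- 0--0 1-1-
PIs = {--10, -01-, -101, 0--0, 010-, 1-1-, 11-1}

NONE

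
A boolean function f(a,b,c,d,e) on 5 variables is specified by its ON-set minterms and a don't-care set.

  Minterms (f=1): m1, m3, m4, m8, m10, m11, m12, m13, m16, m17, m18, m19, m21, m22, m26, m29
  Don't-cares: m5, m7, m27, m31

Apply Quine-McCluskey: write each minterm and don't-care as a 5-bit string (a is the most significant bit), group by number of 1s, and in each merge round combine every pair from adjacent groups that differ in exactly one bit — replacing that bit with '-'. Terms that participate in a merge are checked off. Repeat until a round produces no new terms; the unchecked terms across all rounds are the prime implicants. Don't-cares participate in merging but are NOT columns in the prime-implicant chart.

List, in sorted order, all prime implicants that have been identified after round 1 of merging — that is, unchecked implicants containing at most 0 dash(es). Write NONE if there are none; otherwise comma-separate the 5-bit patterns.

size-2^0 implicants → 00001(✓)  00011(✓)  00100(✓)  00101(✓)  00111(✓)  01000(✓)  01010(✓)  01011(✓)  01100(✓)  01101(✓)  10000(✓)  10001(✓)  10010(✓)  10011(✓)  10101(✓)  10110(✓)  11010(✓)  11011(✓)  11101(✓)  11111(✓)
size-2^1 implicants → -0001(✓)  -0011(✓)  -0101(✓)  -1010(✓)  -1011(✓)  -1101(✓)  0-011(✓)  0-100(✓)  0-101(✓)  00-01(✓)  00-11(✓)  000-1(✓)  001-1(✓)  0010-(✓)  01-00  010-0  0101-(✓)  0110-(✓)  1-010(✓)  1-011(✓)  1-101(✓)  10-01(✓)  10-10  100-0(✓)  100-1(✓)  1000-(✓)  1001-(✓)  11-11  1101-(✓)  111-1
size-2^2 implicants → --011  --101  -0-01  -00-1  -101-  0-10-  00--1  1-01-  100--
Unchecked terms (primes): --011, --101, -0-01, -00-1, -101-, 0-10-, 00--1, 01-00, 010-0, 1-01-, 10-10, 100--, 11-11, 111-1

NONE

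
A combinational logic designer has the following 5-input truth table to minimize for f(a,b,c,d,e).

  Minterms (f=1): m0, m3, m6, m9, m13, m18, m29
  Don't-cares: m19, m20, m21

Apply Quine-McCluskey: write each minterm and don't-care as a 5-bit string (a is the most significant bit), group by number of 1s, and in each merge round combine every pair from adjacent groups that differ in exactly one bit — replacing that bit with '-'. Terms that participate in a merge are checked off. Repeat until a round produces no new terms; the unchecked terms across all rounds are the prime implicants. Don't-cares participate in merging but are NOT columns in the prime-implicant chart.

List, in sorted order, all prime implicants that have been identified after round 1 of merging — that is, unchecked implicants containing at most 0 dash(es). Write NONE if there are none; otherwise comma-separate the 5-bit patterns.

00000, 00110

Round 0: 00000 00011✓ 00110 01001✓ 01101✓ 10010✓ 10011✓ 10100✓ 10101✓ 11101✓
Round 1: -0011 -1101 01-01 1-101 1001- 1010-
PIs = {-0011, -1101, 00000, 00110, 01-01, 1-101, 1001-, 1010-}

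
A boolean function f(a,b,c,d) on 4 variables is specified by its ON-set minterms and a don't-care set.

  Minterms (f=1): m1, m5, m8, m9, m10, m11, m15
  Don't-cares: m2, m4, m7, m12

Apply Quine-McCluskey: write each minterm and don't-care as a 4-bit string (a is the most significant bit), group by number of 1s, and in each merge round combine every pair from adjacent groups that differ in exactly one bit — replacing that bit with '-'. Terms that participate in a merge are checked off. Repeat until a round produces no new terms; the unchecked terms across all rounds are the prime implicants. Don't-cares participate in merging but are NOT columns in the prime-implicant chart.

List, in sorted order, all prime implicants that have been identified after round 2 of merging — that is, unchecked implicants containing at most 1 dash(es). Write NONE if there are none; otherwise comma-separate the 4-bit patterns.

-001, -010, -100, -111, 0-01, 01-1, 010-, 1-00, 1-11

Round 0: 0001✓ 0010✓ 0100✓ 0101✓ 0111✓ 1000✓ 1001✓ 1010✓ 1011✓ 1100✓ 1111✓
Round 1: -001 -010 -100 -111 0-01 01-1 010- 1-00 1-11 10-0✓ 10-1✓ 100-✓ 101-✓
Round 2: 10--
PIs = {-001, -010, -100, -111, 0-01, 01-1, 010-, 1-00, 1-11, 10--}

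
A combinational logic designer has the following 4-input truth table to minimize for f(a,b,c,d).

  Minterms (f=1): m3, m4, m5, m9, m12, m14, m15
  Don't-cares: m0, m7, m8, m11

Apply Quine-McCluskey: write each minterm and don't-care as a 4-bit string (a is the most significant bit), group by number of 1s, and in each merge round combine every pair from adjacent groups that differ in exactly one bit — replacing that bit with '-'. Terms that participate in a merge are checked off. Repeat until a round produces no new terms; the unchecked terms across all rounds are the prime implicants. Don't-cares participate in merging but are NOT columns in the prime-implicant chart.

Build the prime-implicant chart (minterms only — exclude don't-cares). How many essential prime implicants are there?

1

size-2^0 implicants → 0000(✓)  0011(✓)  0100(✓)  0101(✓)  0111(✓)  1000(✓)  1001(✓)  1011(✓)  1100(✓)  1110(✓)  1111(✓)
size-2^1 implicants → -000(✓)  -011(✓)  -100(✓)  -111(✓)  0-00(✓)  0-11(✓)  01-1  010-  1-00(✓)  1-11(✓)  10-1  100-  11-0  111-
size-2^2 implicants → --00  --11
Unchecked terms (primes): --00, --11, 01-1, 010-, 10-1, 100-, 11-0, 111-
Minterm coverage:
  m3 ⊆ --11 [E]
  m4 ⊆ --00,010-
  m5 ⊆ 01-1,010-
  m9 ⊆ 10-1,100-
  m12 ⊆ --00,11-0
  m14 ⊆ 11-0,111-
  m15 ⊆ --11,111-
E = {--11}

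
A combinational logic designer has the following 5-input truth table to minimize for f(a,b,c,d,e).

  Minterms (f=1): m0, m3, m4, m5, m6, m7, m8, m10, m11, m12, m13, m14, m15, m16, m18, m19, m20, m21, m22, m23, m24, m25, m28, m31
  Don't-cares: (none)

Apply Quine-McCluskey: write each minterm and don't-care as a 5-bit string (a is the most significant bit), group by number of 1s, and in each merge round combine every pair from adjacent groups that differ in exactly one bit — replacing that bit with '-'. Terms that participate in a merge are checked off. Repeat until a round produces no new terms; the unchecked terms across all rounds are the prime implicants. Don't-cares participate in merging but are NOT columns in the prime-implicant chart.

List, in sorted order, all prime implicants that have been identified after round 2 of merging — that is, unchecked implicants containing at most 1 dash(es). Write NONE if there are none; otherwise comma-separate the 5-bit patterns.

Round 0: 00000✓ 00011✓ 00100✓ 00101✓ 00110✓ 00111✓ 01000✓ 01010✓ 01011✓ 01100✓ 01101✓ 01110✓ 01111✓ 10000✓ 10010✓ 10011✓ 10100✓ 10101✓ 10110✓ 10111✓ 11000✓ 11001✓ 11100✓ 11111✓
Round 1: -0000✓ -0011✓ -0100✓ -0101✓ -0110✓ -0111✓ -1000✓ -1100✓ -1111✓ 0-000✓ 0-011✓ 0-100✓ 0-101✓ 0-110✓ 0-111✓ 00-00✓ 00-11✓ 001-0✓ 001-1✓ 0010-✓ 0011-✓ 01-00✓ 01-10✓ 01-11✓ 010-0✓ 0101-✓ 011-0✓ 011-1✓ 0110-✓ 0111-✓ 1-000✓ 1-100✓ 1-111✓ 10-00✓ 10-10✓ 10-11✓ 100-0✓ 1001-✓ 101-0✓ 101-1✓ 1010-✓ 1011-✓ 11-00✓ 1100-
Round 2: --000✓ --100✓ --111 -0-00✓ -0-11 -01-0✓ -01-1✓ -010-✓ -011-✓ -1-00✓ 0--00✓ 0--11 0-1-0✓ 0-1-1✓ 0-10-✓ 0-11-✓ 001--✓ 01--0 01-1- 011--✓ 1--00✓ 10--0 10-1- 101--✓
Round 3: ---00 -01-- 0-1--
PIs = {---00, --111, -0-11, -01--, 0--11, 0-1--, 01--0, 01-1-, 10--0, 10-1-, 1100-}

1100-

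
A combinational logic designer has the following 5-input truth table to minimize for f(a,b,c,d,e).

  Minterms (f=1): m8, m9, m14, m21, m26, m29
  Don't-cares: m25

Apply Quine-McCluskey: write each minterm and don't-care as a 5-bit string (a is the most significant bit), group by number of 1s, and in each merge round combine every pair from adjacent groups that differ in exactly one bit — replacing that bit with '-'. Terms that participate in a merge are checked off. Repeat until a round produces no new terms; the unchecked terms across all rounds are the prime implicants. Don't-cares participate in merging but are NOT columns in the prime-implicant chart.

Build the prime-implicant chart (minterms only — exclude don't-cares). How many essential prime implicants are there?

4

size-2^0 implicants → 01000(✓)  01001(✓)  01110  10101(✓)  11001(✓)  11010  11101(✓)
size-2^1 implicants → -1001  0100-  1-101  11-01
Unchecked terms (primes): -1001, 0100-, 01110, 1-101, 11-01, 11010
Minterm coverage:
  m8 ⊆ 0100- [E]
  m9 ⊆ -1001,0100-
  m14 ⊆ 01110 [E]
  m21 ⊆ 1-101 [E]
  m26 ⊆ 11010 [E]
  m29 ⊆ 1-101,11-01
E = {0100-, 01110, 1-101, 11010}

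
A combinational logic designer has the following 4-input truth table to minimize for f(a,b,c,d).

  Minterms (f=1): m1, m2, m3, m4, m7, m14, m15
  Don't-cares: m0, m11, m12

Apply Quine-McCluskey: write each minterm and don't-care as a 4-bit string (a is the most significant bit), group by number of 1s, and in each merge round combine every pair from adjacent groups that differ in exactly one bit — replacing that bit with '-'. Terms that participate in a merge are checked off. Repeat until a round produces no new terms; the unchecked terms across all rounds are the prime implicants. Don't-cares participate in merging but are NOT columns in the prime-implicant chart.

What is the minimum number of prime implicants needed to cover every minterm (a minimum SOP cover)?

4

Round 0: 0000✓ 0001✓ 0010✓ 0011✓ 0100✓ 0111✓ 1011✓ 1100✓ 1110✓ 1111✓
Round 1: -011✓ -100 -111✓ 0-00 0-11✓ 00-0✓ 00-1✓ 000-✓ 001-✓ 1-11✓ 11-0 111-
Round 2: --11 00--
PIs = {--11, -100, 0-00, 00--, 11-0, 111-}
Coverage chart:
  m1: 00-- ←essential
  m2: 00-- ←essential
  m3: --11,00--
  m4: -100,0-00
  m7: --11 ←essential
  m14: 11-0,111-
  m15: --11,111-
Essential: --11, 00--
Petrick residual → -100, 11-0
Min cover (4 terms): cd + bc'd' + a'b' + abd'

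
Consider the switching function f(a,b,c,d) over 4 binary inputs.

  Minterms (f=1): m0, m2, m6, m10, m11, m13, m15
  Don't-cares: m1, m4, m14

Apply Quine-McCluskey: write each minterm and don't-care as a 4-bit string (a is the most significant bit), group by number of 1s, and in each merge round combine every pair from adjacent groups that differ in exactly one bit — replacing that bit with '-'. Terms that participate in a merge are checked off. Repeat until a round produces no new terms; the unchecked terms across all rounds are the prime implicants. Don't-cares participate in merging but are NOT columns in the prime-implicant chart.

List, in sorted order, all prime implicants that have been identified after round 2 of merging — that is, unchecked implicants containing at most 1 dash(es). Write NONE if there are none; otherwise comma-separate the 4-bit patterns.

Round 0: 0000✓ 0001✓ 0010✓ 0100✓ 0110✓ 1010✓ 1011✓ 1101✓ 1110✓ 1111✓
Round 1: -010✓ -110✓ 0-00✓ 0-10✓ 00-0✓ 000- 01-0✓ 1-10✓ 1-11✓ 101-✓ 11-1 111-✓
Round 2: --10 0--0 1-1-
PIs = {--10, 0--0, 000-, 1-1-, 11-1}

000-, 11-1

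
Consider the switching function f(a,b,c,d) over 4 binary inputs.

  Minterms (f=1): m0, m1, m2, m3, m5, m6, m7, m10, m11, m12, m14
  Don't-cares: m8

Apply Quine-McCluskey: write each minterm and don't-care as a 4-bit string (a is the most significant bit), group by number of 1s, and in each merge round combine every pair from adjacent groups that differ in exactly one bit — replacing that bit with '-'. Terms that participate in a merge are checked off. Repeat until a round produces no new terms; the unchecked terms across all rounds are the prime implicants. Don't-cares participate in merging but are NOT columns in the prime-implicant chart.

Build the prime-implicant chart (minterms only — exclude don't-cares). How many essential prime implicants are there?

3

Round 0: 0000✓ 0001✓ 0010✓ 0011✓ 0101✓ 0110✓ 0111✓ 1000✓ 1010✓ 1011✓ 1100✓ 1110✓
Round 1: -000✓ -010✓ -011✓ -110✓ 0-01✓ 0-10✓ 0-11✓ 00-0✓ 00-1✓ 000-✓ 001-✓ 01-1✓ 011-✓ 1-00✓ 1-10✓ 10-0✓ 101-✓ 11-0✓
Round 2: --10 -0-0 -01- 0--1 0-1- 00-- 1--0
PIs = {--10, -0-0, -01-, 0--1, 0-1-, 00--, 1--0}
Coverage chart:
  m0: -0-0,00--
  m1: 0--1,00--
  m2: --10,-0-0,-01-,0-1-,00--
  m3: -01-,0--1,0-1-,00--
  m5: 0--1 ←essential
  m6: --10,0-1-
  m7: 0--1,0-1-
  m10: --10,-0-0,-01-,1--0
  m11: -01- ←essential
  m12: 1--0 ←essential
  m14: --10,1--0
Essential: -01-, 0--1, 1--0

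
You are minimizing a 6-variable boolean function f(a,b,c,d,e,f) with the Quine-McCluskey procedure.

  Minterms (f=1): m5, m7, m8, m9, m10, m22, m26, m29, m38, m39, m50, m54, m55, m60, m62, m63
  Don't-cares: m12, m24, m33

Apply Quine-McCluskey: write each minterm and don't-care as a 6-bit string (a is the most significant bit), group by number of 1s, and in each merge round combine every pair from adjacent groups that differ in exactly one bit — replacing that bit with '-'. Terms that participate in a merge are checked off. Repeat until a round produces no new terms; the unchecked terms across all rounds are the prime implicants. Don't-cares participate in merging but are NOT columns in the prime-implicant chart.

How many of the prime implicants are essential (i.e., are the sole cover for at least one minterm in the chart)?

[col 0] 000101*, 000111*, 001000*, 001001*, 001010*, 001100*, 010110*, 011000*, 011010*, 011101, 100001, 100110*, 100111*, 110010*, 110110*, 110111*, 111100*, 111110*, 111111*
[col 1] -00111, -10110, 0-1000*, 0-1010*, 0001-1, 001-00, 0010-0*, 00100-, 0110-0*, 1-0110*, 1-0111*, 10011-*, 11-110*, 11-111*, 110-10, 11011-*, 1111-0, 11111-*
[col 2] 0-10-0, 1-011-, 11-11-
Prime implicants: -00111, -10110, 0-10-0, 0001-1, 001-00, 00100-, 011101, 1-011-, 100001, 11-11-, 110-10, 1111-0
PI chart (minterm → PIs covering it):
  5 | 0001-1  (sole → essential)
  7 | -00111,0001-1
  8 | 0-10-0,001-00,00100-
  9 | 00100-  (sole → essential)
  10 | 0-10-0  (sole → essential)
  22 | -10110  (sole → essential)
  26 | 0-10-0  (sole → essential)
  29 | 011101  (sole → essential)
  38 | 1-011-  (sole → essential)
  39 | -00111,1-011-
  50 | 110-10  (sole → essential)
  54 | -10110,1-011-,11-11-,110-10
  55 | 1-011-,11-11-
  60 | 1111-0  (sole → essential)
  62 | 11-11-,1111-0
  63 | 11-11-  (sole → essential)
Essential prime implicants: -10110, 0-10-0, 0001-1, 00100-, 011101, 1-011-, 11-11-, 110-10, 1111-0

9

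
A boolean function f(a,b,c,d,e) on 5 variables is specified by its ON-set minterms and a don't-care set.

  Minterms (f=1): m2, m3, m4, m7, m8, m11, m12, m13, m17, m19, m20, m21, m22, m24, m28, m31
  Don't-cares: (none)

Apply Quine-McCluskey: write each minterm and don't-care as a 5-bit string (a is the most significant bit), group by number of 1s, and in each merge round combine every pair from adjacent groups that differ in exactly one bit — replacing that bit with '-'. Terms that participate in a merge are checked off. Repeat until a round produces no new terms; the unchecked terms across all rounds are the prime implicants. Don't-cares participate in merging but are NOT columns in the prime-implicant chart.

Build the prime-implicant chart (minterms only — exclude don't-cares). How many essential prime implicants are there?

[col 0] 00010*, 00011*, 00100*, 00111*, 01000*, 01011*, 01100*, 01101*, 10001*, 10011*, 10100*, 10101*, 10110*, 11000*, 11100*, 11111
[col 1] -0011, -0100*, -1000*, -1100*, 0-011, 0-100*, 00-11, 0001-, 01-00*, 0110-, 1-100*, 10-01, 100-1, 101-0, 1010-, 11-00*
[col 2] --100, -1-00
Prime implicants: --100, -0011, -1-00, 0-011, 00-11, 0001-, 0110-, 10-01, 100-1, 101-0, 1010-, 11111
PI chart (minterm → PIs covering it):
  2 | 0001-  (sole → essential)
  3 | -0011,0-011,00-11,0001-
  4 | --100  (sole → essential)
  7 | 00-11  (sole → essential)
  8 | -1-00  (sole → essential)
  11 | 0-011  (sole → essential)
  12 | --100,-1-00,0110-
  13 | 0110-  (sole → essential)
  17 | 10-01,100-1
  19 | -0011,100-1
  20 | --100,101-0,1010-
  21 | 10-01,1010-
  22 | 101-0  (sole → essential)
  24 | -1-00  (sole → essential)
  28 | --100,-1-00
  31 | 11111  (sole → essential)
Essential prime implicants: --100, -1-00, 0-011, 00-11, 0001-, 0110-, 101-0, 11111

8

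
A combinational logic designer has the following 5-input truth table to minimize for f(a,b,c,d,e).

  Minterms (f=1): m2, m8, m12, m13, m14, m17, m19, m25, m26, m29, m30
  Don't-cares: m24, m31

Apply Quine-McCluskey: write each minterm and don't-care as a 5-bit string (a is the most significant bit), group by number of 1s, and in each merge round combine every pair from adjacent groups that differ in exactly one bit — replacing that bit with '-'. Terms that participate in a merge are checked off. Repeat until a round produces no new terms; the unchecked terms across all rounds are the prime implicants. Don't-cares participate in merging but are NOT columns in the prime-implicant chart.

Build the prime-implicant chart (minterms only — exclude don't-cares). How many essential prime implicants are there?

2

size-2^0 implicants → 00010  01000(✓)  01100(✓)  01101(✓)  01110(✓)  10001(✓)  10011(✓)  11000(✓)  11001(✓)  11010(✓)  11101(✓)  11110(✓)  11111(✓)
size-2^1 implicants → -1000  -1101  -1110  01-00  011-0  0110-  1-001  100-1  11-01  11-10  110-0  1100-  111-1  1111-
Unchecked terms (primes): -1000, -1101, -1110, 00010, 01-00, 011-0, 0110-, 1-001, 100-1, 11-01, 11-10, 110-0, 1100-, 111-1, 1111-
Minterm coverage:
  m2 ⊆ 00010 [E]
  m8 ⊆ -1000,01-00
  m12 ⊆ 01-00,011-0,0110-
  m13 ⊆ -1101,0110-
  m14 ⊆ -1110,011-0
  m17 ⊆ 1-001,100-1
  m19 ⊆ 100-1 [E]
  m25 ⊆ 1-001,11-01,1100-
  m26 ⊆ 11-10,110-0
  m29 ⊆ -1101,11-01,111-1
  m30 ⊆ -1110,11-10,1111-
E = {00010, 100-1}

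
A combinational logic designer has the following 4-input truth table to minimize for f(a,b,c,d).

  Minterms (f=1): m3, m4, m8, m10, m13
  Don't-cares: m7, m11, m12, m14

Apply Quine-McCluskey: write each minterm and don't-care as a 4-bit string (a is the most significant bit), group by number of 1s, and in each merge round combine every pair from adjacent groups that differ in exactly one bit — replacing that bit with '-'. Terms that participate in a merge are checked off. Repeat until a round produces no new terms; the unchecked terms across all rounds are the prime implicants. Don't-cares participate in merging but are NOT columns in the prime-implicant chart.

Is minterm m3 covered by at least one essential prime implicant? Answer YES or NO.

size-2^0 implicants → 0011(✓)  0100(✓)  0111(✓)  1000(✓)  1010(✓)  1011(✓)  1100(✓)  1101(✓)  1110(✓)
size-2^1 implicants → -011  -100  0-11  1-00(✓)  1-10(✓)  10-0(✓)  101-  11-0(✓)  110-
size-2^2 implicants → 1--0
Unchecked terms (primes): -011, -100, 0-11, 1--0, 101-, 110-
Minterm coverage:
  m3 ⊆ -011,0-11
  m4 ⊆ -100 [E]
  m8 ⊆ 1--0 [E]
  m10 ⊆ 1--0,101-
  m13 ⊆ 110- [E]
E = {-100, 1--0, 110-}

NO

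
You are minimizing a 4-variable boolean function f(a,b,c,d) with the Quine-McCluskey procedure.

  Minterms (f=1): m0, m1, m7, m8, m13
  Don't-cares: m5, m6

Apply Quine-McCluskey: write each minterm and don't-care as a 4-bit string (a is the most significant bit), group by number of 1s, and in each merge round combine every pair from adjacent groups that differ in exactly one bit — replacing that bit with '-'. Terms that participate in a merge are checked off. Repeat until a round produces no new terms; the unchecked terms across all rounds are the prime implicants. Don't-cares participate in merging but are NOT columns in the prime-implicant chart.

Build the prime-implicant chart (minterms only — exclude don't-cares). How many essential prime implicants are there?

[col 0] 0000*, 0001*, 0101*, 0110*, 0111*, 1000*, 1101*
[col 1] -000, -101, 0-01, 000-, 01-1, 011-
Prime implicants: -000, -101, 0-01, 000-, 01-1, 011-
PI chart (minterm → PIs covering it):
  0 | -000,000-
  1 | 0-01,000-
  7 | 01-1,011-
  8 | -000  (sole → essential)
  13 | -101  (sole → essential)
Essential prime implicants: -000, -101

2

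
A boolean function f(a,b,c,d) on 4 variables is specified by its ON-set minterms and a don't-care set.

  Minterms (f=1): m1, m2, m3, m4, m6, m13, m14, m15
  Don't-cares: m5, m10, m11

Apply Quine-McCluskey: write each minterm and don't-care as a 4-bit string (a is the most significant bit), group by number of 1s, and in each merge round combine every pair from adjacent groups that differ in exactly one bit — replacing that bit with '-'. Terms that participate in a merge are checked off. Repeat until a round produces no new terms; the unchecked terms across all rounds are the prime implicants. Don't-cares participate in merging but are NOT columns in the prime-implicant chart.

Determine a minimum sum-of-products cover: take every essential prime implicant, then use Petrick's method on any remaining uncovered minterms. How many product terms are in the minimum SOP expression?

4

Round 0: 0001✓ 0010✓ 0011✓ 0100✓ 0101✓ 0110✓ 1010✓ 1011✓ 1101✓ 1110✓ 1111✓
Round 1: -010✓ -011✓ -101 -110✓ 0-01 0-10✓ 00-1 001-✓ 01-0 010- 1-10✓ 1-11✓ 101-✓ 11-1 111-✓
Round 2: --10 -01- 1-1-
PIs = {--10, -01-, -101, 0-01, 00-1, 01-0, 010-, 1-1-, 11-1}
Coverage chart:
  m1: 0-01,00-1
  m2: --10,-01-
  m3: -01-,00-1
  m4: 01-0,010-
  m6: --10,01-0
  m13: -101,11-1
  m14: --10,1-1-
  m15: 1-1-,11-1
(no essential prime implicants)
Petrick residual → --10, 00-1, 01-0, 11-1
Min cover (4 terms): cd' + a'b'd + a'bd' + abd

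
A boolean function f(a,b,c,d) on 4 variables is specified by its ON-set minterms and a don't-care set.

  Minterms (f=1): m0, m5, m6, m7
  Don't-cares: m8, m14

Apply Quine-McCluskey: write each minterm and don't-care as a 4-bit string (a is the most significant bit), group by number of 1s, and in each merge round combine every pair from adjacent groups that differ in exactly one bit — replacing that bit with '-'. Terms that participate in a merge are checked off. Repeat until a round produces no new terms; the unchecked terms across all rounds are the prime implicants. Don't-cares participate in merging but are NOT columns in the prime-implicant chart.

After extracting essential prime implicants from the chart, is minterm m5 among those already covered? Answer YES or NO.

YES

Round 0: 0000✓ 0101✓ 0110✓ 0111✓ 1000✓ 1110✓
Round 1: -000 -110 01-1 011-
PIs = {-000, -110, 01-1, 011-}
Coverage chart:
  m0: -000 ←essential
  m5: 01-1 ←essential
  m6: -110,011-
  m7: 01-1,011-
Essential: -000, 01-1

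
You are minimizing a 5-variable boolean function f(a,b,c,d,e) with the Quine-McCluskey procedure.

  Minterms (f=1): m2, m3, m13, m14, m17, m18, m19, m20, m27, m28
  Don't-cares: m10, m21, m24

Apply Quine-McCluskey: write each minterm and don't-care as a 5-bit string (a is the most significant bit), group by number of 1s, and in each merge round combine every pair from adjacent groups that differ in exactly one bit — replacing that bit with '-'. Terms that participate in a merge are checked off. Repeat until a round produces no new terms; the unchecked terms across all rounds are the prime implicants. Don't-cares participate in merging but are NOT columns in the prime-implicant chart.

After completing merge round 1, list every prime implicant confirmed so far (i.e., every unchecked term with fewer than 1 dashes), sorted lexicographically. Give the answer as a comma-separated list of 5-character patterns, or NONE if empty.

01101

Round 0: 00010✓ 00011✓ 01010✓ 01101 01110✓ 10001✓ 10010✓ 10011✓ 10100✓ 10101✓ 11000✓ 11011✓ 11100✓
Round 1: -0010✓ -0011✓ 0-010 0001-✓ 01-10 1-011 1-100 10-01 100-1 1001-✓ 1010- 11-00
Round 2: -001-
PIs = {-001-, 0-010, 01-10, 01101, 1-011, 1-100, 10-01, 100-1, 1010-, 11-00}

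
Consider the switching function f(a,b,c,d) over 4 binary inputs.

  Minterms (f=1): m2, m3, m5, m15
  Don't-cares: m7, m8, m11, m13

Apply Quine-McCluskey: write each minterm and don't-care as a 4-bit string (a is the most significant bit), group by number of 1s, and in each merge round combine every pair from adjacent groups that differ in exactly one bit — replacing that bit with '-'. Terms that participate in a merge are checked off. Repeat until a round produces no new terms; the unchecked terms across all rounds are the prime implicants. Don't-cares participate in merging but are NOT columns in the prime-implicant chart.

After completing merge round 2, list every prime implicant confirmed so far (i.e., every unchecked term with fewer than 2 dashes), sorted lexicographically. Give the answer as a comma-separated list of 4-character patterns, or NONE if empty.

001-, 1000

Round 0: 0010✓ 0011✓ 0101✓ 0111✓ 1000 1011✓ 1101✓ 1111✓
Round 1: -011✓ -101✓ -111✓ 0-11✓ 001- 01-1✓ 1-11✓ 11-1✓
Round 2: --11 -1-1
PIs = {--11, -1-1, 001-, 1000}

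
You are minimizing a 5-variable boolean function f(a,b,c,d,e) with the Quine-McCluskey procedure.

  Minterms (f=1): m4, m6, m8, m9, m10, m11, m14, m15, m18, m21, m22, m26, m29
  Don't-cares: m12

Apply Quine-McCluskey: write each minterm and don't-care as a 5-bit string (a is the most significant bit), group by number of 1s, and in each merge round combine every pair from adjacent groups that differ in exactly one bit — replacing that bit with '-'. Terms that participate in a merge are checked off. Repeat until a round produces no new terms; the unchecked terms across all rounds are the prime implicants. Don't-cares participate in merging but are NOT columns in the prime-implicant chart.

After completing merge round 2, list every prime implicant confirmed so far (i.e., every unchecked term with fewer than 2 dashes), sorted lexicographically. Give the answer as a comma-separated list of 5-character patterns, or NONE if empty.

size-2^0 implicants → 00100(✓)  00110(✓)  01000(✓)  01001(✓)  01010(✓)  01011(✓)  01100(✓)  01110(✓)  01111(✓)  10010(✓)  10101(✓)  10110(✓)  11010(✓)  11101(✓)
size-2^1 implicants → -0110  -1010  0-100(✓)  0-110(✓)  001-0(✓)  01-00(✓)  01-10(✓)  01-11(✓)  010-0(✓)  010-1(✓)  0100-(✓)  0101-(✓)  011-0(✓)  0111-(✓)  1-010  1-101  10-10
size-2^2 implicants → 0-1-0  01--0  01-1-  010--
Unchecked terms (primes): -0110, -1010, 0-1-0, 01--0, 01-1-, 010--, 1-010, 1-101, 10-10

-0110, -1010, 1-010, 1-101, 10-10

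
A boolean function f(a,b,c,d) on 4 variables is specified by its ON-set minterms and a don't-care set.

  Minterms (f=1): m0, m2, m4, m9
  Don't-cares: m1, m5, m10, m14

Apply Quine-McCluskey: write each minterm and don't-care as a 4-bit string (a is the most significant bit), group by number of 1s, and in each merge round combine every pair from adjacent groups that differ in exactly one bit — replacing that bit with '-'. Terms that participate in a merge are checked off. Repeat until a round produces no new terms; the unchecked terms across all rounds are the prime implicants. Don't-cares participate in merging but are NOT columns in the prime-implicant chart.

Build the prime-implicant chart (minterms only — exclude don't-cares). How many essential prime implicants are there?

Round 0: 0000✓ 0001✓ 0010✓ 0100✓ 0101✓ 1001✓ 1010✓ 1110✓
Round 1: -001 -010 0-00✓ 0-01✓ 00-0 000-✓ 010-✓ 1-10
Round 2: 0-0-
PIs = {-001, -010, 0-0-, 00-0, 1-10}
Coverage chart:
  m0: 0-0-,00-0
  m2: -010,00-0
  m4: 0-0- ←essential
  m9: -001 ←essential
Essential: -001, 0-0-

2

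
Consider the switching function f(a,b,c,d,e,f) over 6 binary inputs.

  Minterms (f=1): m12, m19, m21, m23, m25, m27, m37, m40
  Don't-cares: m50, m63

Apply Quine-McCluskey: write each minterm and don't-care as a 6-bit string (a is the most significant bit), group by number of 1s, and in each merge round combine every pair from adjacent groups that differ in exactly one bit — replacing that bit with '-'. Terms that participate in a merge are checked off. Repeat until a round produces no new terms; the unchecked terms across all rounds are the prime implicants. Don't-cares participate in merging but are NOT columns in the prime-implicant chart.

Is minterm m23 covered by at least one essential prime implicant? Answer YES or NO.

YES

size-2^0 implicants → 001100  010011(✓)  010101(✓)  010111(✓)  011001(✓)  011011(✓)  100101  101000  110010  111111
size-2^1 implicants → 01-011  010-11  0101-1  0110-1
Unchecked terms (primes): 001100, 01-011, 010-11, 0101-1, 0110-1, 100101, 101000, 110010, 111111
Minterm coverage:
  m12 ⊆ 001100 [E]
  m19 ⊆ 01-011,010-11
  m21 ⊆ 0101-1 [E]
  m23 ⊆ 010-11,0101-1
  m25 ⊆ 0110-1 [E]
  m27 ⊆ 01-011,0110-1
  m37 ⊆ 100101 [E]
  m40 ⊆ 101000 [E]
E = {001100, 0101-1, 0110-1, 100101, 101000}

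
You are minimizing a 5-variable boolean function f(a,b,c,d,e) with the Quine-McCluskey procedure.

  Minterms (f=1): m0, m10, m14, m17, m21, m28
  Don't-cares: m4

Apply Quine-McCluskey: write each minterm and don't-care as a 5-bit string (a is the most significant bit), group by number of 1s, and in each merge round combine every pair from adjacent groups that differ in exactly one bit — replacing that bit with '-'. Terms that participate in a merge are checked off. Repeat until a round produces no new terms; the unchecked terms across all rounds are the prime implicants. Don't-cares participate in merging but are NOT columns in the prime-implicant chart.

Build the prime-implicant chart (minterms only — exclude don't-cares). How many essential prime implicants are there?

4

[col 0] 00000*, 00100*, 01010*, 01110*, 10001*, 10101*, 11100
[col 1] 00-00, 01-10, 10-01
Prime implicants: 00-00, 01-10, 10-01, 11100
PI chart (minterm → PIs covering it):
  0 | 00-00  (sole → essential)
  10 | 01-10  (sole → essential)
  14 | 01-10  (sole → essential)
  17 | 10-01  (sole → essential)
  21 | 10-01  (sole → essential)
  28 | 11100  (sole → essential)
Essential prime implicants: 00-00, 01-10, 10-01, 11100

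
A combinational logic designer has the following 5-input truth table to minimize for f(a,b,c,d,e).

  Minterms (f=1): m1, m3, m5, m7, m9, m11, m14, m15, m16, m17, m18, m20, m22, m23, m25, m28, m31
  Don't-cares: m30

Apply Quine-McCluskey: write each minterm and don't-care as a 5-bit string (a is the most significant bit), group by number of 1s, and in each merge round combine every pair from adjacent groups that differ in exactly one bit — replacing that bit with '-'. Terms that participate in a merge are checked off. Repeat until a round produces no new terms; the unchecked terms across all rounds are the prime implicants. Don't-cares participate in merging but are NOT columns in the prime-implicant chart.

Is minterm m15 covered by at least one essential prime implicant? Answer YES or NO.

YES

size-2^0 implicants → 00001(✓)  00011(✓)  00101(✓)  00111(✓)  01001(✓)  01011(✓)  01110(✓)  01111(✓)  10000(✓)  10001(✓)  10010(✓)  10100(✓)  10110(✓)  10111(✓)  11001(✓)  11100(✓)  11110(✓)  11111(✓)
size-2^1 implicants → -0001(✓)  -0111(✓)  -1001(✓)  -1110(✓)  -1111(✓)  0-001(✓)  0-011(✓)  0-111(✓)  00-01(✓)  00-11(✓)  000-1(✓)  001-1(✓)  01-11(✓)  010-1(✓)  0111-(✓)  1-001(✓)  1-100(✓)  1-110(✓)  1-111(✓)  10-00(✓)  10-10(✓)  100-0(✓)  1000-  101-0(✓)  1011-(✓)  111-0(✓)  1111-(✓)
size-2^2 implicants → --001  --111  -111-  0--11  0-0-1  00--1  1-1-0  1-11-  10--0
Unchecked terms (primes): --001, --111, -111-, 0--11, 0-0-1, 00--1, 1-1-0, 1-11-, 10--0, 1000-
Minterm coverage:
  m1 ⊆ --001,0-0-1,00--1
  m3 ⊆ 0--11,0-0-1,00--1
  m5 ⊆ 00--1 [E]
  m7 ⊆ --111,0--11,00--1
  m9 ⊆ --001,0-0-1
  m11 ⊆ 0--11,0-0-1
  m14 ⊆ -111- [E]
  m15 ⊆ --111,-111-,0--11
  m16 ⊆ 10--0,1000-
  m17 ⊆ --001,1000-
  m18 ⊆ 10--0 [E]
  m20 ⊆ 1-1-0,10--0
  m22 ⊆ 1-1-0,1-11-,10--0
  m23 ⊆ --111,1-11-
  m25 ⊆ --001 [E]
  m28 ⊆ 1-1-0 [E]
  m31 ⊆ --111,-111-,1-11-
E = {--001, -111-, 00--1, 1-1-0, 10--0}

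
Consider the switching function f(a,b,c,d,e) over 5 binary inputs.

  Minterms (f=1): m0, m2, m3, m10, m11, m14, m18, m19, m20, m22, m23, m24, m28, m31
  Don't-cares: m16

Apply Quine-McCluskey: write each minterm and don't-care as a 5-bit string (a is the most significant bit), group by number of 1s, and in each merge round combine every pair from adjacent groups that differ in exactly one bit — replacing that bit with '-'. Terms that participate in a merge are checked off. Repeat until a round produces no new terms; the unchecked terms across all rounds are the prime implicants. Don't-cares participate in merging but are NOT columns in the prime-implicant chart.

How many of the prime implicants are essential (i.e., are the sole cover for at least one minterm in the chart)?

5

Round 0: 00000✓ 00010✓ 00011✓ 01010✓ 01011✓ 01110✓ 10000✓ 10010✓ 10011✓ 10100✓ 10110✓ 10111✓ 11000✓ 11100✓ 11111✓
Round 1: -0000✓ -0010✓ -0011✓ 0-010✓ 0-011✓ 000-0✓ 0001-✓ 01-10 0101-✓ 1-000✓ 1-100✓ 1-111 10-00✓ 10-10✓ 10-11✓ 100-0✓ 1001-✓ 101-0✓ 1011-✓ 11-00✓
Round 2: -00-0 -001- 0-01- 1--00 10--0 10-1-
PIs = {-00-0, -001-, 0-01-, 01-10, 1--00, 1-111, 10--0, 10-1-}
Coverage chart:
  m0: -00-0 ←essential
  m2: -00-0,-001-,0-01-
  m3: -001-,0-01-
  m10: 0-01-,01-10
  m11: 0-01- ←essential
  m14: 01-10 ←essential
  m18: -00-0,-001-,10--0,10-1-
  m19: -001-,10-1-
  m20: 1--00,10--0
  m22: 10--0,10-1-
  m23: 1-111,10-1-
  m24: 1--00 ←essential
  m28: 1--00 ←essential
  m31: 1-111 ←essential
Essential: -00-0, 0-01-, 01-10, 1--00, 1-111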